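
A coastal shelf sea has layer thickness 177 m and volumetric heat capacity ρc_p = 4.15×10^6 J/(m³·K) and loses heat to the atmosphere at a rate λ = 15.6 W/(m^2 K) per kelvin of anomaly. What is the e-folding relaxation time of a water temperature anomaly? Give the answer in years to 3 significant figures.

Areal heat capacity C = ρc_p × D = 4.15×10^6 × 177 = 7.35×10^8 J m⁻² K⁻¹.
Relaxation time τ = C / λ = 7.35×10^8 / 15.6 = 4.71×10^7 s.
In years: 4.71×10^7 s / (3.156×10^7 s/year) = 1.49 years.

1.49 years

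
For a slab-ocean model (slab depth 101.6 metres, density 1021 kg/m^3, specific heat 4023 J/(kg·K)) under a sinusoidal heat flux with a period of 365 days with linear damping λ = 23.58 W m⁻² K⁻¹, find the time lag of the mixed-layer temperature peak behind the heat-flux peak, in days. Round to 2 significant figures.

75 days

Areal heat capacity C = ρ c_p D = 1021 × 4023 × 101.6 = 4.17×10^8 J/(m²·K).
ω = 2π / 3.15×10^7 s = 1.99×10^-7 s⁻¹.
Phase lag φ = arctan(Cω/λ) = arctan(83.1/23.58) = 1.29 rad.
Time lag = φ / ω = 1.29 / 1.99×10^-7 = 6.50×10^6 s = 75.2 days.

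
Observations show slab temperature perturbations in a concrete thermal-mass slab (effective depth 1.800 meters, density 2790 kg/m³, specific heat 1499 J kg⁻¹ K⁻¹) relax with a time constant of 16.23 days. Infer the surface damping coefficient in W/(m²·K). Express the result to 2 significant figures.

Areal heat capacity C = ρ c_p D = 2790 × 1499 × 1.800 = 7.53×10^6 J/(m^2 K).
τ = 16.23 days = 1.40×10^6 s.
λ = C / τ = 7.53×10^6 / 1.40×10^6 = 5.37 W/(m²·K).

5.4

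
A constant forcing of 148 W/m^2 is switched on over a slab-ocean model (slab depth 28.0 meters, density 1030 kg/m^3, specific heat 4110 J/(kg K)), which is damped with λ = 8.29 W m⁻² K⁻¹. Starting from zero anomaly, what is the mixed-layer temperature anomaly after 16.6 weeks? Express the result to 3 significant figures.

Areal heat capacity C = ρ c_p D = 1030 × 4110 × 28.0 = 1.19×10^8 J m⁻² K⁻¹.
τ = C / λ = 1.19×10^8 / 8.29 = 1.43×10^7 s.
Equilibrium anomaly ΔT_eq = F / λ = 148 / 8.29 = 17.9 K.
t = 16.6 weeks = 1.00×10^7 s, so t/τ = 0.702.
ΔT(t) = ΔT_eq (1 − e^(−t/τ)) = 17.9 × (1 − e^−0.702) = 9.01 K.

9.01 K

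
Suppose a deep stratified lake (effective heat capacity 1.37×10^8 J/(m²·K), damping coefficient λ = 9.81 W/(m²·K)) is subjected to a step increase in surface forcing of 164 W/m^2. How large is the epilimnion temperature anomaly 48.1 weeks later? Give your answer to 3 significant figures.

14.6 K

Areal heat capacity C = 1.37×10^8 J/(m²·K) (given).
τ = C / λ = 1.37×10^8 / 9.81 = 1.40×10^7 s.
Equilibrium anomaly ΔT_eq = F / λ = 164 / 9.81 = 16.7 K.
t = 48.1 weeks = 2.91×10^7 s, so t/τ = 2.08.
ΔT(t) = ΔT_eq (1 − e^(−t/τ)) = 16.7 × (1 − e^−2.08) = 14.6 K.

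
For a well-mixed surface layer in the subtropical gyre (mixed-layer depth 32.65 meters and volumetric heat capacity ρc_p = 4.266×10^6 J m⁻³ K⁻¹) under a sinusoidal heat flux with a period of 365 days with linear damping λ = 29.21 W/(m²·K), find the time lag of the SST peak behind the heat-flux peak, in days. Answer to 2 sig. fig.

Areal heat capacity C = ρc_p × D = 4.266×10^6 × 32.65 = 1.39×10^8 J m⁻² K⁻¹.
ω = 2π / 3.15×10^7 s = 1.99×10^-7 s⁻¹.
Phase lag φ = arctan(Cω/λ) = arctan(27.8/29.21) = 0.760 rad.
Time lag = φ / ω = 0.760 / 1.99×10^-7 = 3.81×10^6 s = 44.1 days.

44 days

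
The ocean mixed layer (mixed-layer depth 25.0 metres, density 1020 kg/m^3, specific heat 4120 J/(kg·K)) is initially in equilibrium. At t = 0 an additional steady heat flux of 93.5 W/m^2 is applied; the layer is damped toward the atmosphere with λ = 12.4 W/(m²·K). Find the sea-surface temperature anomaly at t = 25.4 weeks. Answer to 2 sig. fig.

6.3 K

Areal heat capacity C = ρ c_p D = 1020 × 4120 × 25.0 = 1.05×10^8 J m⁻² K⁻¹.
τ = C / λ = 1.05×10^8 / 12.4 = 8.47×10^6 s.
Equilibrium anomaly ΔT_eq = F / λ = 93.5 / 12.4 = 7.54 K.
t = 25.4 weeks = 1.54×10^7 s, so t/τ = 1.81.
ΔT(t) = ΔT_eq (1 − e^(−t/τ)) = 7.54 × (1 − e^−1.81) = 6.31 K.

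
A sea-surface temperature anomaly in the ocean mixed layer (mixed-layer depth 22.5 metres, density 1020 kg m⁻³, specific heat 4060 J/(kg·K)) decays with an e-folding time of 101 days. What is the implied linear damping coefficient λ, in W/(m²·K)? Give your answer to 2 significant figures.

11

Areal heat capacity C = ρ c_p D = 1020 × 4060 × 22.5 = 9.32×10^7 J/(m^2 K).
τ = 101 days = 8.73×10^6 s.
λ = C / τ = 9.32×10^7 / 8.73×10^6 = 10.7 W/(m²·K).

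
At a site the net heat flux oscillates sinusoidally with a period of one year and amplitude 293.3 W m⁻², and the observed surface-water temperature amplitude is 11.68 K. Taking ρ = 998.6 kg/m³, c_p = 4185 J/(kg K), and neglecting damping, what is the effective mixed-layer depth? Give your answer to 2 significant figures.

ω = 2π / 3.15×10^7 s = 1.99×10^-7 s⁻¹.
Required C = F₀ / (A ω) = 293.3 / (11.68 × 1.99×10^-7) = 1.26×10^8 J/(m²·K).
D = C / (ρ c_p) = 1.26×10^8 / (998.6 × 4185) = 30.2 m.

30 m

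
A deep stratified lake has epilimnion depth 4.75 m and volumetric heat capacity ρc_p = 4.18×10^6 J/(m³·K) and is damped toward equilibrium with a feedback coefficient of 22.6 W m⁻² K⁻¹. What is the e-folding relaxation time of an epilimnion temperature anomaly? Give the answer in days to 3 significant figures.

10.2 days

Areal heat capacity C = ρc_p × D = 4.18×10^6 × 4.75 = 1.99×10^7 J/(m^2 K).
Relaxation time τ = C / λ = 1.99×10^7 / 22.6 = 8.79×10^5 s.
In days: 8.79×10^5 s / (86400 s/day) = 10.2 days.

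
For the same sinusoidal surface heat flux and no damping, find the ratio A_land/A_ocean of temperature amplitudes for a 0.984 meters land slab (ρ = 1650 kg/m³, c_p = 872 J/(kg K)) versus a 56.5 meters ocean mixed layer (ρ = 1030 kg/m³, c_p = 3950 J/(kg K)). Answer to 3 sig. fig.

162

C_ocean = 1030 × 3950 × 56.5 = 2.30×10^8 J/(m²·K).
C_land = 1650 × 872 × 0.984 = 1.42×10^6 J/(m²·K).
Undamped amplitude ∝ 1/C, so A_land/A_ocean = C_ocean/C_land = 162.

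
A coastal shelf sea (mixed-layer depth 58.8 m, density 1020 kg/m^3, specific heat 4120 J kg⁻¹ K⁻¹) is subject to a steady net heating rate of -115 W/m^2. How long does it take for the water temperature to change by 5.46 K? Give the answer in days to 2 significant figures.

Areal heat capacity C = ρ c_p D = 1020 × 4120 × 58.8 = 2.47×10^8 J/(m²·K).
Time required: Δt = C ΔT / F = 2.47×10^8 × -5.46 / -115 = 1.17×10^7 s.
In days: 1.17×10^7 s / (86400 s/day) = 136 days.

140 days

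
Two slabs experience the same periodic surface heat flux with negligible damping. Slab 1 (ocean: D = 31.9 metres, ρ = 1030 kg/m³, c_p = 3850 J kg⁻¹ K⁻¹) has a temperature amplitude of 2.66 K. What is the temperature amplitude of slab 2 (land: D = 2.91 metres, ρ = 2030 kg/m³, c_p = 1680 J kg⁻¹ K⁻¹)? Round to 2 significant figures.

34 K

C_ocean = 1.26×10^8 J/(m²·K); C_land = 9.92×10^6 J/(m²·K).
A ∝ 1/C ⇒ A_land = A_ocean × C_ocean/C_land = 2.66 × 12.7 = 33.9 K.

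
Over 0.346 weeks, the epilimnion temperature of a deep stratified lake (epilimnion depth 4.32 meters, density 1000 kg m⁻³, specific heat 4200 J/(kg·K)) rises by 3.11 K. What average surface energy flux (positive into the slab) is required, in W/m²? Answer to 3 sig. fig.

270

Areal heat capacity C = ρ c_p D = 1000 × 4200 × 4.32 = 1.81×10^7 J/(m^2 K).
Required heat per unit area: Q = C ΔT = 1.81×10^7 × 3.11 = 5.64×10^7 J/m².
Flux F = Q / Δt = 5.64×10^7 / 2.09×10^5 s = 270 W/m².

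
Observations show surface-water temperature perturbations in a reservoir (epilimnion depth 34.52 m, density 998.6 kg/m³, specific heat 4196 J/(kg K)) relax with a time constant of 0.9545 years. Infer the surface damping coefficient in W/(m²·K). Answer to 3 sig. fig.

Areal heat capacity C = ρ c_p D = 998.6 × 4196 × 34.52 = 1.45×10^8 J m⁻² K⁻¹.
τ = 0.9545 years = 3.01×10^7 s.
λ = C / τ = 1.45×10^8 / 3.01×10^7 = 4.80 W/(m²·K).

4.80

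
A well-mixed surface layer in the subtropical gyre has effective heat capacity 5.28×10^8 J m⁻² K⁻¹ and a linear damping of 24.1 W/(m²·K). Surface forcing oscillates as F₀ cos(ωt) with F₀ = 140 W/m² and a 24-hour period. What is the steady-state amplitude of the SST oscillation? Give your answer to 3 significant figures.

Areal heat capacity C = 5.28×10^8 J m⁻² K⁻¹ (given).
Angular frequency ω = 2π / T = 2π / 86400 s = 7.27×10^-5 s⁻¹.
√((Cω)² + λ²) = √((38400)² + 24.1²) = 38400 W/(m²·K).
Amplitude A = F₀ / √((Cω)²+λ²) = 140 / 38400 = 0.00365 K.

0.00365 K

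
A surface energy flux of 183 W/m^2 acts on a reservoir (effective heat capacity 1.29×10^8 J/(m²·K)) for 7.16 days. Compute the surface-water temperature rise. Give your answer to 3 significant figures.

0.878 K

Areal heat capacity C = 1.29×10^8 J/(m²·K) (given).
Net heat input Q = F Δt = 183 × (7.16 days × 86400 s/day) = 1.13×10^8 J/m².
ΔT = Q / C = 1.13×10^8 / 1.29×10^8 = 0.878 K.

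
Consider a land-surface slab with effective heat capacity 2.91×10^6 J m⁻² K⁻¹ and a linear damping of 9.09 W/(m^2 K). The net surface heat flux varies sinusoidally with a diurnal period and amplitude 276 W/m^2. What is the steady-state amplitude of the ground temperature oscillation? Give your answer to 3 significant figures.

Areal heat capacity C = 2.91×10^6 J m⁻² K⁻¹ (given).
Angular frequency ω = 2π / T = 2π / 86400 s = 7.27×10^-5 s⁻¹.
√((Cω)² + λ²) = √((212)² + 9.09²) = 212 W/(m²·K).
Amplitude A = F₀ / √((Cω)²+λ²) = 276 / 212 = 1.30 K.

1.30 K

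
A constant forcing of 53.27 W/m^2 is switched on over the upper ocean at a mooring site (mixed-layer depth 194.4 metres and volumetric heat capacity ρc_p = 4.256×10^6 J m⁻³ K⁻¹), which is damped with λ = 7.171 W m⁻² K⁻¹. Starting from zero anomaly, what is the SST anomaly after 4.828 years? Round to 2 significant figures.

Areal heat capacity C = ρc_p × D = 4.256×10^6 × 194.4 = 8.27×10^8 J/(m^2 K).
τ = C / λ = 8.27×10^8 / 7.171 = 1.15×10^8 s.
Equilibrium anomaly ΔT_eq = F / λ = 53.27 / 7.171 = 7.43 K.
t = 4.828 years = 1.52×10^8 s, so t/τ = 1.32.
ΔT(t) = ΔT_eq (1 − e^(−t/τ)) = 7.43 × (1 − e^−1.32) = 5.45 K.

5.4 K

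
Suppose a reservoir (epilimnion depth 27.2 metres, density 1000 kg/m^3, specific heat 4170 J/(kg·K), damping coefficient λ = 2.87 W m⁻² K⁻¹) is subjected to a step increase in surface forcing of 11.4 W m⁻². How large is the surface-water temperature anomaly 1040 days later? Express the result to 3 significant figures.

Areal heat capacity C = ρ c_p D = 1000 × 4170 × 27.2 = 1.13×10^8 J/(m^2 K).
τ = C / λ = 1.13×10^8 / 2.87 = 3.95×10^7 s.
Equilibrium anomaly ΔT_eq = F / λ = 11.4 / 2.87 = 3.97 K.
t = 1040 days = 8.99×10^7 s, so t/τ = 2.27.
ΔT(t) = ΔT_eq (1 − e^(−t/τ)) = 3.97 × (1 − e^−2.27) = 3.56 K.

3.56 K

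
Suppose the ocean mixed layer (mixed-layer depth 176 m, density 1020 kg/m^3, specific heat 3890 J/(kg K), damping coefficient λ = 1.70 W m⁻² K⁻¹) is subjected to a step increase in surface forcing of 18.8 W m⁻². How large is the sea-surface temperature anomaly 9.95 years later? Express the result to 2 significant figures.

Areal heat capacity C = ρ c_p D = 1020 × 3890 × 176 = 6.98×10^8 J/(m²·K).
τ = C / λ = 6.98×10^8 / 1.70 = 4.11×10^8 s.
Equilibrium anomaly ΔT_eq = F / λ = 18.8 / 1.70 = 11.1 K.
t = 9.95 years = 3.14×10^8 s, so t/τ = 0.764.
ΔT(t) = ΔT_eq (1 − e^(−t/τ)) = 11.1 × (1 − e^−0.764) = 5.91 K.

5.9 K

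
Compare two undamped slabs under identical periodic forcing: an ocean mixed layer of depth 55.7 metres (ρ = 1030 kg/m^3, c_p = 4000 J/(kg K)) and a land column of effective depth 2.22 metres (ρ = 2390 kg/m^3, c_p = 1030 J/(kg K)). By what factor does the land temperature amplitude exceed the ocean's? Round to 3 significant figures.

C_ocean = 1030 × 4000 × 55.7 = 2.29×10^8 J/(m²·K).
C_land = 2390 × 1030 × 2.22 = 5.46×10^6 J/(m²·K).
Undamped amplitude ∝ 1/C, so A_land/A_ocean = C_ocean/C_land = 42.0.

42.0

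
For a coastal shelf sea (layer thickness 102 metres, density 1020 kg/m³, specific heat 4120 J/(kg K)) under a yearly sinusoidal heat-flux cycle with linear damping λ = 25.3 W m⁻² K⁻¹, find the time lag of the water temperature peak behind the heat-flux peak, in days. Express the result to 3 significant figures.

Areal heat capacity C = ρ c_p D = 1020 × 4120 × 102 = 4.29×10^8 J m⁻² K⁻¹.
ω = 2π / 3.15×10^7 s = 1.99×10^-7 s⁻¹.
Phase lag φ = arctan(Cω/λ) = arctan(85.4/25.3) = 1.28 rad.
Time lag = φ / ω = 1.28 / 1.99×10^-7 = 6.44×10^6 s = 74.5 days.

74.5 days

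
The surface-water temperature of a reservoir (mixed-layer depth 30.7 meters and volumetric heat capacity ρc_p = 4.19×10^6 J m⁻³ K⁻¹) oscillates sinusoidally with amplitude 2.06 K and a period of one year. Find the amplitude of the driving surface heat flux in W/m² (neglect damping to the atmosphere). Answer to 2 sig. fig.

Areal heat capacity C = ρc_p × D = 4.19×10^6 × 30.7 = 1.29×10^8 J m⁻² K⁻¹.
ω = 2π / 3.15×10^7 s = 1.99×10^-7 s⁻¹.
Cω = 1.29×10^8 × 1.99×10^-7 = 25.6 W/(m²·K).
F₀ = A × Cω = 2.06 × 25.6 = 52.8 W/m².

53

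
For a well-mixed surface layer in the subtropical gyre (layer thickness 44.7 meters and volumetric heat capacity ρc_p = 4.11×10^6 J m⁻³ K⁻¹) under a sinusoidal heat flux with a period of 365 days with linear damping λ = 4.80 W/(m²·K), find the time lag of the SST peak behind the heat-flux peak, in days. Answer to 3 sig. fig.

83.7 days

Areal heat capacity C = ρc_p × D = 4.11×10^6 × 44.7 = 1.84×10^8 J m⁻² K⁻¹.
ω = 2π / 3.15×10^7 s = 1.99×10^-7 s⁻¹.
Phase lag φ = arctan(Cω/λ) = arctan(36.6/4.80) = 1.44 rad.
Time lag = φ / ω = 1.44 / 1.99×10^-7 = 7.23×10^6 s = 83.7 days.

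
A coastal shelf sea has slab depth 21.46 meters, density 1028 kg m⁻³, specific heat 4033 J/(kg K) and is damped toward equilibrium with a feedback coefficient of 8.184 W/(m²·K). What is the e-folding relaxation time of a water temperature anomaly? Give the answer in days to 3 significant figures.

126 days

Areal heat capacity C = ρ c_p D = 1028 × 4033 × 21.46 = 8.90×10^7 J/(m^2 K).
Relaxation time τ = C / λ = 8.90×10^7 / 8.184 = 1.09×10^7 s.
In days: 1.09×10^7 s / (86400 s/day) = 126 days.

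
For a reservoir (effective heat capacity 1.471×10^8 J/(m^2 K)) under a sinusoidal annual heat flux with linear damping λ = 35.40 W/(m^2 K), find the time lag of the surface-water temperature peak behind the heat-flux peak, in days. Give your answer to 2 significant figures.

Areal heat capacity C = 1.471×10^8 J/(m^2 K) (given).
ω = 2π / 3.15×10^7 s = 1.99×10^-7 s⁻¹.
Phase lag φ = arctan(Cω/λ) = arctan(29.3/35.40) = 0.692 rad.
Time lag = φ / ω = 0.692 / 1.99×10^-7 = 3.47×10^6 s = 40.2 days.

40 days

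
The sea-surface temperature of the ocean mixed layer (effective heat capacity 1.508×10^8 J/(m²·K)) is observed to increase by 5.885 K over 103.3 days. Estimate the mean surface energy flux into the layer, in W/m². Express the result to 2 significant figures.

99

Areal heat capacity C = 1.508×10^8 J/(m²·K) (given).
Required heat per unit area: Q = C ΔT = 1.51×10^8 × 5.885 = 8.87×10^8 J/m².
Flux F = Q / Δt = 8.87×10^8 / 8.93×10^6 s = 99.4 W/m².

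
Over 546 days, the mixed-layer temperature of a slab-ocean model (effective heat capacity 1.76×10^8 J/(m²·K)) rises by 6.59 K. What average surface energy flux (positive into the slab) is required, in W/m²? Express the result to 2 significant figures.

25

Areal heat capacity C = 1.76×10^8 J/(m²·K) (given).
Required heat per unit area: Q = C ΔT = 1.76×10^8 × 6.59 = 1.16×10^9 J/m².
Flux F = Q / Δt = 1.16×10^9 / 4.72×10^7 s = 24.6 W/m².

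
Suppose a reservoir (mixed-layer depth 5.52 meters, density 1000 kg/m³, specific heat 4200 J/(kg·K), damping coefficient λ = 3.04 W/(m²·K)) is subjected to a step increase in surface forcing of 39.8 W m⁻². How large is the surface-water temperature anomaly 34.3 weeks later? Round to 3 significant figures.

12.2 K

Areal heat capacity C = ρ c_p D = 1000 × 4200 × 5.52 = 2.32×10^7 J m⁻² K⁻¹.
τ = C / λ = 2.32×10^7 / 3.04 = 7.63×10^6 s.
Equilibrium anomaly ΔT_eq = F / λ = 39.8 / 3.04 = 13.1 K.
t = 34.3 weeks = 2.07×10^7 s, so t/τ = 2.72.
ΔT(t) = ΔT_eq (1 − e^(−t/τ)) = 13.1 × (1 − e^−2.72) = 12.2 K.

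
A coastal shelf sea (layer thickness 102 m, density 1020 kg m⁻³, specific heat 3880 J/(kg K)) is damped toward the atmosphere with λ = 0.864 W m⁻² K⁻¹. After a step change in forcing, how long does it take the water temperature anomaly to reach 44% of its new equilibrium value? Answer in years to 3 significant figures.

8.58 years

Areal heat capacity C = ρ c_p D = 1020 × 3880 × 102 = 4.04×10^8 J/(m²·K).
τ = C / λ = 4.04×10^8 / 0.864 = 4.67×10^8 s.
Fraction reached: 1 − e^(−t/τ) = 0.44 ⇒ t = −τ ln(1 − 0.44) = τ × 0.580.
t = 2.71×10^8 s = 8.58 years.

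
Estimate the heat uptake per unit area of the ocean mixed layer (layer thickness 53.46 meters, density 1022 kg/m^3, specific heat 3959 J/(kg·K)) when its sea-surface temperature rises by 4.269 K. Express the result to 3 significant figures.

Areal heat capacity C = ρ c_p D = 1022 × 3959 × 53.46 = 2.16×10^8 J m⁻² K⁻¹.
ΔQ = C ΔT = 2.16×10^8 × 4.269 = 9.23×10^8 J/m².

9.23×10^8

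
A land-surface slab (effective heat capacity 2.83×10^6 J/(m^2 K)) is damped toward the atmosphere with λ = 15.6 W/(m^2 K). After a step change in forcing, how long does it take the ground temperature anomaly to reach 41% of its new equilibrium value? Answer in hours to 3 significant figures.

Areal heat capacity C = 2.83×10^6 J/(m^2 K) (given).
τ = C / λ = 2.83×10^6 / 15.6 = 1.81×10^5 s.
Fraction reached: 1 − e^(−t/τ) = 0.41 ⇒ t = −τ ln(1 − 0.41) = τ × 0.528.
t = 95700 s = 26.6 hours.

26.6 hours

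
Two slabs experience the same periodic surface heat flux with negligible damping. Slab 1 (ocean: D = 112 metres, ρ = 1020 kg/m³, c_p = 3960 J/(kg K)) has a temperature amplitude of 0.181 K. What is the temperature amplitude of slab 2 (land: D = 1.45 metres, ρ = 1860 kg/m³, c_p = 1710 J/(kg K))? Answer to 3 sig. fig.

C_ocean = 4.52×10^8 J/(m²·K); C_land = 4.61×10^6 J/(m²·K).
A ∝ 1/C ⇒ A_land = A_ocean × C_ocean/C_land = 0.181 × 98.1 = 17.8 K.

17.8 K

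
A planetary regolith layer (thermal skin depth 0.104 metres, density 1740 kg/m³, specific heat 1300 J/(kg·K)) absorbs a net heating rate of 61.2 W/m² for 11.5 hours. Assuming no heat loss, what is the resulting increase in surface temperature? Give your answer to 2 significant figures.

Areal heat capacity C = ρ c_p D = 1740 × 1300 × 0.104 = 2.35×10^5 J/(m²·K).
Net heat input Q = F Δt = 61.2 × (11.5 hours × 3600 s/hour) = 2.53×10^6 J/m².
ΔT = Q / C = 2.53×10^6 / 2.35×10^5 = 10.8 K.

11 K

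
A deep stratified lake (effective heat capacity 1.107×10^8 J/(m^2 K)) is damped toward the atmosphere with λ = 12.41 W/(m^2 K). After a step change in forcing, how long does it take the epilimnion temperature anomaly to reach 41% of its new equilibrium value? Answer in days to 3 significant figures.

54.5 days

Areal heat capacity C = 1.107×10^8 J/(m^2 K) (given).
τ = C / λ = 1.11×10^8 / 12.41 = 8.92×10^6 s.
Fraction reached: 1 − e^(−t/τ) = 0.41 ⇒ t = −τ ln(1 − 0.41) = τ × 0.528.
t = 4.71×10^6 s = 54.5 days.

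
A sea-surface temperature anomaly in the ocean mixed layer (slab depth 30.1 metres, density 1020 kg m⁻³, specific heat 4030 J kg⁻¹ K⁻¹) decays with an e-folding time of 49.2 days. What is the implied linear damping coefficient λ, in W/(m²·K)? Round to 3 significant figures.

29.1

Areal heat capacity C = ρ c_p D = 1020 × 4030 × 30.1 = 1.24×10^8 J/(m^2 K).
τ = 49.2 days = 4.25×10^6 s.
λ = C / τ = 1.24×10^8 / 4.25×10^6 = 29.1 W/(m²·K).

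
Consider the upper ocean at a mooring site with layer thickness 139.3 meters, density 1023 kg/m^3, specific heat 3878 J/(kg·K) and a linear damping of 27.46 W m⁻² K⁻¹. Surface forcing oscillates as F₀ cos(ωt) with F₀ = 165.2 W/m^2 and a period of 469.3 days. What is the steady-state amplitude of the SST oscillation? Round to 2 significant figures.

1.8 K

Areal heat capacity C = ρ c_p D = 1023 × 3878 × 139.3 = 5.53×10^8 J/(m²·K).
Angular frequency ω = 2π / T = 2π / 4.05×10^7 s = 1.55×10^-7 s⁻¹.
√((Cω)² + λ²) = √((85.6)² + 27.46²) = 89.9 W/(m²·K).
Amplitude A = F₀ / √((Cω)²+λ²) = 165.2 / 89.9 = 1.84 K.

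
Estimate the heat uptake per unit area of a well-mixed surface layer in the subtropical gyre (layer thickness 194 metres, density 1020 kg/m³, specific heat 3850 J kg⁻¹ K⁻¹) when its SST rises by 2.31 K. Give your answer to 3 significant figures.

1.76×10^9

Areal heat capacity C = ρ c_p D = 1020 × 3850 × 194 = 7.62×10^8 J/(m^2 K).
ΔQ = C ΔT = 7.62×10^8 × 2.31 = 1.76×10^9 J/m².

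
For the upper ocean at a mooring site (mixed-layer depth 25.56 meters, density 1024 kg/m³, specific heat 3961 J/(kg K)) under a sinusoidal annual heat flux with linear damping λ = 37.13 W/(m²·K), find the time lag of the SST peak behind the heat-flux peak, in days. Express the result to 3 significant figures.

29.5 days

Areal heat capacity C = ρ c_p D = 1024 × 3961 × 25.56 = 1.04×10^8 J/(m^2 K).
ω = 2π / 3.15×10^7 s = 1.99×10^-7 s⁻¹.
Phase lag φ = arctan(Cω/λ) = arctan(20.7/37.13) = 0.508 rad.
Time lag = φ / ω = 0.508 / 1.99×10^-7 = 2.55×10^6 s = 29.5 days.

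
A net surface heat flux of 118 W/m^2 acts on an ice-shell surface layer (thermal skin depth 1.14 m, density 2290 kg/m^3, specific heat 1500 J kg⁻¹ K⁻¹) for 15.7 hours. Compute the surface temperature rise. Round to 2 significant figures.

Areal heat capacity C = ρ c_p D = 2290 × 1500 × 1.14 = 3.92×10^6 J/(m²·K).
Net heat input Q = F Δt = 118 × (15.7 hours × 3600 s/hour) = 6.67×10^6 J/m².
ΔT = Q / C = 6.67×10^6 / 3.92×10^6 = 1.70 K.

1.7 K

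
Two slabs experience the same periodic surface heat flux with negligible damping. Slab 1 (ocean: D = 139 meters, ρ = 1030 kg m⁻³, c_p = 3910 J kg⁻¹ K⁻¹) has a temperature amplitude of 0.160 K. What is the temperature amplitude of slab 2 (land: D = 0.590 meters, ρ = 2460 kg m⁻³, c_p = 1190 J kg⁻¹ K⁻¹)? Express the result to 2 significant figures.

52 K

C_ocean = 5.60×10^8 J/(m²·K); C_land = 1.73×10^6 J/(m²·K).
A ∝ 1/C ⇒ A_land = A_ocean × C_ocean/C_land = 0.160 × 324 = 51.9 K.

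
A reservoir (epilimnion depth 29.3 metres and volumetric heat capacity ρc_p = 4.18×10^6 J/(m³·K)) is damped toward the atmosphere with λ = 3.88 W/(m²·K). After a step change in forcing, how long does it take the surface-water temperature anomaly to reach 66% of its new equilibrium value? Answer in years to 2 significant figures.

1.1 years

Areal heat capacity C = ρc_p × D = 4.18×10^6 × 29.3 = 1.22×10^8 J/(m^2 K).
τ = C / λ = 1.22×10^8 / 3.88 = 3.16×10^7 s.
Fraction reached: 1 − e^(−t/τ) = 0.66 ⇒ t = −τ ln(1 − 0.66) = τ × 1.08.
t = 3.41×10^7 s = 1.08 years.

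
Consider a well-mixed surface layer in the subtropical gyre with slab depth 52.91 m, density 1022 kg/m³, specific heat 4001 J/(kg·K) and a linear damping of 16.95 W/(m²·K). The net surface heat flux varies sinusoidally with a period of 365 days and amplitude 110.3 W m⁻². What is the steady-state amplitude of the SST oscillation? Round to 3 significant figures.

2.38 K

Areal heat capacity C = ρ c_p D = 1022 × 4001 × 52.91 = 2.16×10^8 J/(m²·K).
Angular frequency ω = 2π / T = 2π / 3.15×10^7 s = 1.99×10^-7 s⁻¹.
√((Cω)² + λ²) = √((43.1)² + 16.95²) = 46.3 W/(m²·K).
Amplitude A = F₀ / √((Cω)²+λ²) = 110.3 / 46.3 = 2.38 K.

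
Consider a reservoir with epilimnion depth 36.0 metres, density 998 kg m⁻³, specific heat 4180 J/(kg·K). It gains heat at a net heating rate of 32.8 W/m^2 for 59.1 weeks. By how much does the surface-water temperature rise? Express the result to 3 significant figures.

Areal heat capacity C = ρ c_p D = 998 × 4180 × 36.0 = 1.50×10^8 J/(m^2 K).
Net heat input Q = F Δt = 32.8 × (59.1 weeks × 6.048×10^5 s/week) = 1.17×10^9 J/m².
ΔT = Q / C = 1.17×10^9 / 1.50×10^8 = 7.81 K.

7.81 K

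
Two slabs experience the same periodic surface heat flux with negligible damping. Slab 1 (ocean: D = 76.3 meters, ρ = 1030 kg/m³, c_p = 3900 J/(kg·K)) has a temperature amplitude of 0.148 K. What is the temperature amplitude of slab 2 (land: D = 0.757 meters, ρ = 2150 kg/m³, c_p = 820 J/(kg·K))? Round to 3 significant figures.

34.0 K

C_ocean = 3.06×10^8 J/(m²·K); C_land = 1.33×10^6 J/(m²·K).
A ∝ 1/C ⇒ A_land = A_ocean × C_ocean/C_land = 0.148 × 230 = 34.0 K.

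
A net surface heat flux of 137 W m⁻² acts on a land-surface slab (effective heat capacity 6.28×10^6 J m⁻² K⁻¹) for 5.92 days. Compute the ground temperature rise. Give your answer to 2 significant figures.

Areal heat capacity C = 6.28×10^6 J m⁻² K⁻¹ (given).
Net heat input Q = F Δt = 137 × (5.92 days × 86400 s/day) = 7.01×10^7 J/m².
ΔT = Q / C = 7.01×10^7 / 6.28×10^6 = 11.2 K.

11 K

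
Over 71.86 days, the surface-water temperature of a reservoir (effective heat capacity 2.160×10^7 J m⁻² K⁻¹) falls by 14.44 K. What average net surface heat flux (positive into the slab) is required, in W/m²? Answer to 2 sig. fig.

Areal heat capacity C = 2.160×10^7 J m⁻² K⁻¹ (given).
Required heat per unit area: Q = C ΔT = 2.16×10^7 × -14.44 = -3.12×10^8 J/m².
Flux F = Q / Δt = -3.12×10^8 / 6.21×10^6 s = -50.2 W/m².

-50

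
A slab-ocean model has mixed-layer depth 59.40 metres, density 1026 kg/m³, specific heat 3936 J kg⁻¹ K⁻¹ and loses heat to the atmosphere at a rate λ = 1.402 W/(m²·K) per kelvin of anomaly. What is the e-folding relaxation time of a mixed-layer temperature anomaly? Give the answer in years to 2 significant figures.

Areal heat capacity C = ρ c_p D = 1026 × 3936 × 59.40 = 2.40×10^8 J m⁻² K⁻¹.
Relaxation time τ = C / λ = 2.40×10^8 / 1.402 = 1.71×10^8 s.
In years: 1.71×10^8 s / (3.156×10^7 s/year) = 5.42 years.

5.4 years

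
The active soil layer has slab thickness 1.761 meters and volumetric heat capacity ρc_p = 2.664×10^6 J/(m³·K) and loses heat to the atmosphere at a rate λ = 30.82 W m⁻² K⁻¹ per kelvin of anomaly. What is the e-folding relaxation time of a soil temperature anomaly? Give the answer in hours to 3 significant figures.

Areal heat capacity C = ρc_p × D = 2.664×10^6 × 1.761 = 4.69×10^6 J/(m²·K).
Relaxation time τ = C / λ = 4.69×10^6 / 30.82 = 1.52×10^5 s.
In hours: 1.52×10^5 s / (3600 s/hour) = 42.3 hours.

42.3 hours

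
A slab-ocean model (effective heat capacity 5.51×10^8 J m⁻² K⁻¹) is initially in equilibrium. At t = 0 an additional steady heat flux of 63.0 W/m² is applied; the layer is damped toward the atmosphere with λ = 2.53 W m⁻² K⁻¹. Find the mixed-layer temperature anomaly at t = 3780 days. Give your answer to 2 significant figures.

Areal heat capacity C = 5.51×10^8 J m⁻² K⁻¹ (given).
τ = C / λ = 5.51×10^8 / 2.53 = 2.18×10^8 s.
Equilibrium anomaly ΔT_eq = F / λ = 63.0 / 2.53 = 24.9 K.
t = 3780 days = 3.27×10^8 s, so t/τ = 1.50.
ΔT(t) = ΔT_eq (1 − e^(−t/τ)) = 24.9 × (1 − e^−1.50) = 19.3 K.

19 K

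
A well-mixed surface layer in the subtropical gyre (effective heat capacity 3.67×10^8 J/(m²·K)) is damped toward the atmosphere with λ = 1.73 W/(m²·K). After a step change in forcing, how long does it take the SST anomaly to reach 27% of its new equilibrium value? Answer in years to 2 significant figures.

2.1 years

Areal heat capacity C = 3.67×10^8 J/(m²·K) (given).
τ = C / λ = 3.67×10^8 / 1.73 = 2.12×10^8 s.
Fraction reached: 1 − e^(−t/τ) = 0.27 ⇒ t = −τ ln(1 − 0.27) = τ × 0.315.
t = 6.68×10^7 s = 2.12 years.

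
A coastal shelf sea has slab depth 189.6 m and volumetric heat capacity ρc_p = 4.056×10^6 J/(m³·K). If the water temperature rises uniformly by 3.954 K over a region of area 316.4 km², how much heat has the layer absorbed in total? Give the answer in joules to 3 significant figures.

9.62×10^17 J

Areal heat capacity C = ρc_p × D = 4.056×10^6 × 189.6 = 7.69×10^8 J m⁻² K⁻¹.
Heat per unit area: q = C ΔT = 7.69×10^8 × 3.954 = 3.04×10^9 J/m².
Total heat: Q = q × A = 3.04×10^9 × (316.4 × 10⁶ m²) = 9.62×10^17 J.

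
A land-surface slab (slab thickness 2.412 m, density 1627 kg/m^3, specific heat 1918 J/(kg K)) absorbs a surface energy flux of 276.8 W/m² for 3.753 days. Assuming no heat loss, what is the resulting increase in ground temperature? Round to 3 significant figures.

11.9 K

Areal heat capacity C = ρ c_p D = 1627 × 1918 × 2.412 = 7.53×10^6 J/(m^2 K).
Net heat input Q = F Δt = 276.8 × (3.753 days × 86400 s/day) = 8.98×10^7 J/m².
ΔT = Q / C = 8.98×10^7 / 7.53×10^6 = 11.9 K.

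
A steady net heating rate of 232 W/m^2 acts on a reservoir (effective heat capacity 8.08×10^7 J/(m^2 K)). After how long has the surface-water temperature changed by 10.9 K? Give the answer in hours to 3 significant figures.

Areal heat capacity C = 8.08×10^7 J/(m^2 K) (given).
Time required: Δt = C ΔT / F = 8.08×10^7 × 10.9 / 232 = 3.80×10^6 s.
In hours: 3.80×10^6 s / (3600 s/hour) = 1050 hours.

1050 hours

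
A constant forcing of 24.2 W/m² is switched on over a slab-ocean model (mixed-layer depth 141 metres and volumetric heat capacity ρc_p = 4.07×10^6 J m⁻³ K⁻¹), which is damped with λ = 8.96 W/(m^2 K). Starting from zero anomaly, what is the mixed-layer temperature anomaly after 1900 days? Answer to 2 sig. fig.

2.5 K

Areal heat capacity C = ρc_p × D = 4.07×10^6 × 141 = 5.74×10^8 J m⁻² K⁻¹.
τ = C / λ = 5.74×10^8 / 8.96 = 6.40×10^7 s.
Equilibrium anomaly ΔT_eq = F / λ = 24.2 / 8.96 = 2.70 K.
t = 1900 days = 1.64×10^8 s, so t/τ = 2.56.
ΔT(t) = ΔT_eq (1 − e^(−t/τ)) = 2.70 × (1 − e^−2.56) = 2.49 K.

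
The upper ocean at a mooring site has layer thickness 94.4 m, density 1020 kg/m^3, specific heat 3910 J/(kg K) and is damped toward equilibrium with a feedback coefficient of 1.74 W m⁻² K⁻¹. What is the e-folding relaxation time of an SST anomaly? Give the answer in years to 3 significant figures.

Areal heat capacity C = ρ c_p D = 1020 × 3910 × 94.4 = 3.76×10^8 J m⁻² K⁻¹.
Relaxation time τ = C / λ = 3.76×10^8 / 1.74 = 2.16×10^8 s.
In years: 2.16×10^8 s / (3.156×10^7 s/year) = 6.86 years.

6.86 years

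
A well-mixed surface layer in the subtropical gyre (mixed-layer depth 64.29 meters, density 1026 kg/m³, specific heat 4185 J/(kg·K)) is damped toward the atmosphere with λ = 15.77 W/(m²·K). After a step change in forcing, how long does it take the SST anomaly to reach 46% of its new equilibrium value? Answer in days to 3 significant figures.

Areal heat capacity C = ρ c_p D = 1026 × 4185 × 64.29 = 2.76×10^8 J m⁻² K⁻¹.
τ = C / λ = 2.76×10^8 / 15.77 = 1.75×10^7 s.
Fraction reached: 1 − e^(−t/τ) = 0.46 ⇒ t = −τ ln(1 − 0.46) = τ × 0.616.
t = 1.08×10^7 s = 125 days.

125 days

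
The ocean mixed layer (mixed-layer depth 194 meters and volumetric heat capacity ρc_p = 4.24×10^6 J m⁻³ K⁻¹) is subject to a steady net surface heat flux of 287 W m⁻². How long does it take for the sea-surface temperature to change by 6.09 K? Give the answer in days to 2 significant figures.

200 days

Areal heat capacity C = ρc_p × D = 4.24×10^6 × 194 = 8.23×10^8 J/(m^2 K).
Time required: Δt = C ΔT / F = 8.23×10^8 × 6.09 / 287 = 1.75×10^7 s.
In days: 1.75×10^7 s / (86400 s/day) = 202 days.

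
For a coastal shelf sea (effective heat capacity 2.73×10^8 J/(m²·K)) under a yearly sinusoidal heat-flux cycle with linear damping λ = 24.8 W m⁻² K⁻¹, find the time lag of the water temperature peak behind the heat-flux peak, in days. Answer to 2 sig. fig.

Areal heat capacity C = 2.73×10^8 J/(m²·K) (given).
ω = 2π / 3.15×10^7 s = 1.99×10^-7 s⁻¹.
Phase lag φ = arctan(Cω/λ) = arctan(54.4/24.8) = 1.14 rad.
Time lag = φ / ω = 1.14 / 1.99×10^-7 = 5.74×10^6 s = 66.4 days.

66 days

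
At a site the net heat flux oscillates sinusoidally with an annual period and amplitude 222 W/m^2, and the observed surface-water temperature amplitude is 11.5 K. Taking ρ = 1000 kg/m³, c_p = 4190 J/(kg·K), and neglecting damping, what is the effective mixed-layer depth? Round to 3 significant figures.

23.1 m

ω = 2π / 3.15×10^7 s = 1.99×10^-7 s⁻¹.
Required C = F₀ / (A ω) = 222 / (11.5 × 1.99×10^-7) = 9.69×10^7 J/(m²·K).
D = C / (ρ c_p) = 9.69×10^7 / (1000 × 4190) = 23.1 m.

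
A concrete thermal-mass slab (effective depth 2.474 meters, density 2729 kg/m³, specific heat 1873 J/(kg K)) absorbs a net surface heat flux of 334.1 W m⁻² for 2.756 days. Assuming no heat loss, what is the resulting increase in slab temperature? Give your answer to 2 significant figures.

6.3 K

Areal heat capacity C = ρ c_p D = 2729 × 1873 × 2.474 = 1.26×10^7 J m⁻² K⁻¹.
Net heat input Q = F Δt = 334.1 × (2.756 days × 86400 s/day) = 7.96×10^7 J/m².
ΔT = Q / C = 7.96×10^7 / 1.26×10^7 = 6.29 K.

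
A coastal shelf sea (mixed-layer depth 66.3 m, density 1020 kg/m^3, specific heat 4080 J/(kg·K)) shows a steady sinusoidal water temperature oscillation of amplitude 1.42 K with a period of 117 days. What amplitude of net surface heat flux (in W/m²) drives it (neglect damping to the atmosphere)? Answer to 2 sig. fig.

240

Areal heat capacity C = ρ c_p D = 1020 × 4080 × 66.3 = 2.76×10^8 J m⁻² K⁻¹.
ω = 2π / 1.01×10^7 s = 6.22×10^-7 s⁻¹.
Cω = 2.76×10^8 × 6.22×10^-7 = 171 W/(m²·K).
F₀ = A × Cω = 1.42 × 171 = 244 W/m².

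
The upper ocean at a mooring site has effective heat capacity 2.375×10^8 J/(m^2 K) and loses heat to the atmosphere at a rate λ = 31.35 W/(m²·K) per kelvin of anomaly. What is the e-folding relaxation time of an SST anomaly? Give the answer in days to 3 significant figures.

Areal heat capacity C = 2.375×10^8 J/(m^2 K) (given).
Relaxation time τ = C / λ = 2.37×10^8 / 31.35 = 7.58×10^6 s.
In days: 7.58×10^6 s / (86400 s/day) = 87.7 days.

87.7 days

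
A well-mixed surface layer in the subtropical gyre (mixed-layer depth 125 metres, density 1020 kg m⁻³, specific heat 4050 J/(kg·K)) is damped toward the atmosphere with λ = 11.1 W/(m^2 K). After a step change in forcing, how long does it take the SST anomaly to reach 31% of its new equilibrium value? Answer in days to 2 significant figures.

200 days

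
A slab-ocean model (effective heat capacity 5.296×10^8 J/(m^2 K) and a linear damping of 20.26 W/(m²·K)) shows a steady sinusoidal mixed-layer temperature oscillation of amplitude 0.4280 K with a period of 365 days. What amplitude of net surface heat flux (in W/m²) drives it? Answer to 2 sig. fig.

Areal heat capacity C = 5.296×10^8 J/(m^2 K) (given).
ω = 2π / 3.15×10^7 s = 1.99×10^-7 s⁻¹.
√((Cω)² + λ²) = √((106)² + 20.26²) = 107 W/(m²·K).
F₀ = A × √((Cω)²+λ²) = 0.4280 × 107 = 46.0 W/m².

46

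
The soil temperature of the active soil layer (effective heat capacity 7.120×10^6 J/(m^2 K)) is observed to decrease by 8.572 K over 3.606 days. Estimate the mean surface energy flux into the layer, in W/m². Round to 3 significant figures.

-196

Areal heat capacity C = 7.120×10^6 J/(m^2 K) (given).
Required heat per unit area: Q = C ΔT = 7.12×10^6 × -8.572 = -6.10×10^7 J/m².
Flux F = Q / Δt = -6.10×10^7 / 3.12×10^5 s = -196 W/m².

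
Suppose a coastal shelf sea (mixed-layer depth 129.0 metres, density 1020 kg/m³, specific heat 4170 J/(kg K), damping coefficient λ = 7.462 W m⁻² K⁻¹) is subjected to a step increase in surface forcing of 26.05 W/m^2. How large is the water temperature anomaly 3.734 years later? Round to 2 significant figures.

Areal heat capacity C = ρ c_p D = 1020 × 4170 × 129.0 = 5.49×10^8 J/(m²·K).
τ = C / λ = 5.49×10^8 / 7.462 = 7.35×10^7 s.
Equilibrium anomaly ΔT_eq = F / λ = 26.05 / 7.462 = 3.49 K.
t = 3.734 years = 1.18×10^8 s, so t/τ = 1.60.
ΔT(t) = ΔT_eq (1 − e^(−t/τ)) = 3.49 × (1 − e^−1.60) = 2.79 K.

2.8 K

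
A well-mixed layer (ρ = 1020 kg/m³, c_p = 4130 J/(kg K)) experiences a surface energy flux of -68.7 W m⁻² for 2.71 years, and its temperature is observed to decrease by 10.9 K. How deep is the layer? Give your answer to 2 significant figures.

Heat input Q = F Δt = -68.7 × 8.55×10^7 s = -5.88×10^9 J/m².
Required areal heat capacity C = Q / ΔT = 5.39×10^8 J/(m²·K).
Depth D = C / (ρ c_p) = 5.39×10^8 / (1020 × 4130) = 128 m.

130 m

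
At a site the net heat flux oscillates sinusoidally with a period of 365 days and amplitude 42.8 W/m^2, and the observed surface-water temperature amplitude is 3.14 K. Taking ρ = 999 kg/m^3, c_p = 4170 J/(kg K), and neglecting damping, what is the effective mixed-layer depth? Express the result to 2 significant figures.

ω = 2π / 3.15×10^7 s = 1.99×10^-7 s⁻¹.
Required C = F₀ / (A ω) = 42.8 / (3.14 × 1.99×10^-7) = 6.84×10^7 J/(m²·K).
D = C / (ρ c_p) = 6.84×10^7 / (999 × 4170) = 16.4 m.

16 m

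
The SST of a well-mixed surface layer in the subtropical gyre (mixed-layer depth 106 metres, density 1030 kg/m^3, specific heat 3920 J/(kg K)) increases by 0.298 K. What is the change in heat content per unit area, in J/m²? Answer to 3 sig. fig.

1.28×10^8

Areal heat capacity C = ρ c_p D = 1030 × 3920 × 106 = 4.28×10^8 J m⁻² K⁻¹.
ΔQ = C ΔT = 4.28×10^8 × 0.298 = 1.28×10^8 J/m².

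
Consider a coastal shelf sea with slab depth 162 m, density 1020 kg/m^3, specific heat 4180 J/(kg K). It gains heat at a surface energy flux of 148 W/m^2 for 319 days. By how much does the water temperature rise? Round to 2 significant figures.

5.9 K

Areal heat capacity C = ρ c_p D = 1020 × 4180 × 162 = 6.91×10^8 J/(m²·K).
Net heat input Q = F Δt = 148 × (319 days × 86400 s/day) = 4.08×10^9 J/m².
ΔT = Q / C = 4.08×10^9 / 6.91×10^8 = 5.91 K.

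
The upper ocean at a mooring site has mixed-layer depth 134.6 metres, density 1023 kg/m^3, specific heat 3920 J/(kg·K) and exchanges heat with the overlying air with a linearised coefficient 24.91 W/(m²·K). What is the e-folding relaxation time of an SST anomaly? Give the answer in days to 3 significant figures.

Areal heat capacity C = ρ c_p D = 1023 × 3920 × 134.6 = 5.40×10^8 J/(m^2 K).
Relaxation time τ = C / λ = 5.40×10^8 / 24.91 = 2.17×10^7 s.
In days: 2.17×10^7 s / (86400 s/day) = 251 days.

251 days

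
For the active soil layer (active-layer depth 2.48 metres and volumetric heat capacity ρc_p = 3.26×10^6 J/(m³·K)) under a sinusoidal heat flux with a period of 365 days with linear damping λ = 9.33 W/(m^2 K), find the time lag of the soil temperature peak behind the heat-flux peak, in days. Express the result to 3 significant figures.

9.93 days

Areal heat capacity C = ρc_p × D = 3.26×10^6 × 2.48 = 8.08×10^6 J m⁻² K⁻¹.
ω = 2π / 3.15×10^7 s = 1.99×10^-7 s⁻¹.
Phase lag φ = arctan(Cω/λ) = arctan(1.61/9.33) = 0.171 rad.
Time lag = φ / ω = 0.171 / 1.99×10^-7 = 8.58×10^5 s = 9.93 days.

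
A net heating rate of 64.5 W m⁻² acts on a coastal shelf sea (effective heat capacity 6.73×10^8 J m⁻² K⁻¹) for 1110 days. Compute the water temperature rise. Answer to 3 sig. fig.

Areal heat capacity C = 6.73×10^8 J m⁻² K⁻¹ (given).
Net heat input Q = F Δt = 64.5 × (1110 days × 86400 s/day) = 6.19×10^9 J/m².
ΔT = Q / C = 6.19×10^9 / 6.73×10^8 = 9.19 K.

9.19 K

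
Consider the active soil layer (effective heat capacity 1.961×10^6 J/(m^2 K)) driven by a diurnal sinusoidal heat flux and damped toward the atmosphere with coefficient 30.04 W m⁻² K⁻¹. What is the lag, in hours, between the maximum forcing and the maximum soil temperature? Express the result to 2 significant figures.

Areal heat capacity C = 1.961×10^6 J/(m^2 K) (given).
ω = 2π / 86400 s = 7.27×10^-5 s⁻¹.
Phase lag φ = arctan(Cω/λ) = arctan(143/30.04) = 1.36 rad.
Time lag = φ / ω = 1.36 / 7.27×10^-5 = 18700 s = 5.21 hours.

5.2 hours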